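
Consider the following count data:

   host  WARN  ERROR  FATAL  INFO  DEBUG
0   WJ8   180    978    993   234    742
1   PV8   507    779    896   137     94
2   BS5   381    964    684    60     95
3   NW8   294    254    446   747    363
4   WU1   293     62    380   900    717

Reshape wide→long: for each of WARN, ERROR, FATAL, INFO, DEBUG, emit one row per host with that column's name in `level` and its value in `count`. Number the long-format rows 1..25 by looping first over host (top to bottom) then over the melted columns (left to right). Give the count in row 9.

137

25 rows total (5 × 5). Row 9: index ⌊(9-1)/5⌋ = 1 into host → PV8; (9-1) mod 5 = 3 into the melted columns → INFO.
So row 9 is (PV8, INFO, 137); count = 137.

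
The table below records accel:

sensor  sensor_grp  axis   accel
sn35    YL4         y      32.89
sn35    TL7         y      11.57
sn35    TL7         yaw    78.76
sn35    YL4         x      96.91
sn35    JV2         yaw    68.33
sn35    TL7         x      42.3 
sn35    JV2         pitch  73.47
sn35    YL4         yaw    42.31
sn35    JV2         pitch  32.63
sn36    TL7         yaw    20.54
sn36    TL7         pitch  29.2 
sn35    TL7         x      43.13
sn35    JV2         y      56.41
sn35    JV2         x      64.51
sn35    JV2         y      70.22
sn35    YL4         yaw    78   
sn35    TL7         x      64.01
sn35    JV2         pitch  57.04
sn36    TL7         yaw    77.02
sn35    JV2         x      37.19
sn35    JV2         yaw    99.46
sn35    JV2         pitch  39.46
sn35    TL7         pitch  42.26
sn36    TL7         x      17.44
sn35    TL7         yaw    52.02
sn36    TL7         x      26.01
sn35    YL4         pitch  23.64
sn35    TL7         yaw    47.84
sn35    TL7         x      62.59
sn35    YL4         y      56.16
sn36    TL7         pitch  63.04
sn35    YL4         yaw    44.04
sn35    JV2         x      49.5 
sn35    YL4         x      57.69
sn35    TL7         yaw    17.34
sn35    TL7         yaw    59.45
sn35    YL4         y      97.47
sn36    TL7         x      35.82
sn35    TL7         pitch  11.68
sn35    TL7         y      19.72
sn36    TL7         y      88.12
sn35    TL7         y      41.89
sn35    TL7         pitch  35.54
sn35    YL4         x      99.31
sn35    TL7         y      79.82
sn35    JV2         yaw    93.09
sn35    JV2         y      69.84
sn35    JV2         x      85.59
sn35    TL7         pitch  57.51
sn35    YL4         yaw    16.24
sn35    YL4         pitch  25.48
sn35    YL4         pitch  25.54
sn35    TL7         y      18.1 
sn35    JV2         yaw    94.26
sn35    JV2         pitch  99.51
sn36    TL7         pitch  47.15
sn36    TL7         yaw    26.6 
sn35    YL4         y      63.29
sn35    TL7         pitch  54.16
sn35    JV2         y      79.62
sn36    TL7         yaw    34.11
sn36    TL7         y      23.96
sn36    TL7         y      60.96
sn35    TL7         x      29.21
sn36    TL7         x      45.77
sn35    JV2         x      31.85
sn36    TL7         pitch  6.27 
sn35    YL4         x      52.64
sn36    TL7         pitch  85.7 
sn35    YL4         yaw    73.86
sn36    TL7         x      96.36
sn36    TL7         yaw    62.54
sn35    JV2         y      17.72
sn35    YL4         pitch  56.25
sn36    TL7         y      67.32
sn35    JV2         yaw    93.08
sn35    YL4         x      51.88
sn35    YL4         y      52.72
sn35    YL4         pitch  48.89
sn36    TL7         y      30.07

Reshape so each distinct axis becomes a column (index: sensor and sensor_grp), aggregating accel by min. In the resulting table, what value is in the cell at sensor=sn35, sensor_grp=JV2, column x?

31.85

Rows with sensor=sn35, sensor_grp=JV2 and axis=x: accel values are 64.51, 37.19, 49.5, 85.59, 31.85.
min(64.51, 37.19, 49.5, 85.59, 31.85) = 31.85.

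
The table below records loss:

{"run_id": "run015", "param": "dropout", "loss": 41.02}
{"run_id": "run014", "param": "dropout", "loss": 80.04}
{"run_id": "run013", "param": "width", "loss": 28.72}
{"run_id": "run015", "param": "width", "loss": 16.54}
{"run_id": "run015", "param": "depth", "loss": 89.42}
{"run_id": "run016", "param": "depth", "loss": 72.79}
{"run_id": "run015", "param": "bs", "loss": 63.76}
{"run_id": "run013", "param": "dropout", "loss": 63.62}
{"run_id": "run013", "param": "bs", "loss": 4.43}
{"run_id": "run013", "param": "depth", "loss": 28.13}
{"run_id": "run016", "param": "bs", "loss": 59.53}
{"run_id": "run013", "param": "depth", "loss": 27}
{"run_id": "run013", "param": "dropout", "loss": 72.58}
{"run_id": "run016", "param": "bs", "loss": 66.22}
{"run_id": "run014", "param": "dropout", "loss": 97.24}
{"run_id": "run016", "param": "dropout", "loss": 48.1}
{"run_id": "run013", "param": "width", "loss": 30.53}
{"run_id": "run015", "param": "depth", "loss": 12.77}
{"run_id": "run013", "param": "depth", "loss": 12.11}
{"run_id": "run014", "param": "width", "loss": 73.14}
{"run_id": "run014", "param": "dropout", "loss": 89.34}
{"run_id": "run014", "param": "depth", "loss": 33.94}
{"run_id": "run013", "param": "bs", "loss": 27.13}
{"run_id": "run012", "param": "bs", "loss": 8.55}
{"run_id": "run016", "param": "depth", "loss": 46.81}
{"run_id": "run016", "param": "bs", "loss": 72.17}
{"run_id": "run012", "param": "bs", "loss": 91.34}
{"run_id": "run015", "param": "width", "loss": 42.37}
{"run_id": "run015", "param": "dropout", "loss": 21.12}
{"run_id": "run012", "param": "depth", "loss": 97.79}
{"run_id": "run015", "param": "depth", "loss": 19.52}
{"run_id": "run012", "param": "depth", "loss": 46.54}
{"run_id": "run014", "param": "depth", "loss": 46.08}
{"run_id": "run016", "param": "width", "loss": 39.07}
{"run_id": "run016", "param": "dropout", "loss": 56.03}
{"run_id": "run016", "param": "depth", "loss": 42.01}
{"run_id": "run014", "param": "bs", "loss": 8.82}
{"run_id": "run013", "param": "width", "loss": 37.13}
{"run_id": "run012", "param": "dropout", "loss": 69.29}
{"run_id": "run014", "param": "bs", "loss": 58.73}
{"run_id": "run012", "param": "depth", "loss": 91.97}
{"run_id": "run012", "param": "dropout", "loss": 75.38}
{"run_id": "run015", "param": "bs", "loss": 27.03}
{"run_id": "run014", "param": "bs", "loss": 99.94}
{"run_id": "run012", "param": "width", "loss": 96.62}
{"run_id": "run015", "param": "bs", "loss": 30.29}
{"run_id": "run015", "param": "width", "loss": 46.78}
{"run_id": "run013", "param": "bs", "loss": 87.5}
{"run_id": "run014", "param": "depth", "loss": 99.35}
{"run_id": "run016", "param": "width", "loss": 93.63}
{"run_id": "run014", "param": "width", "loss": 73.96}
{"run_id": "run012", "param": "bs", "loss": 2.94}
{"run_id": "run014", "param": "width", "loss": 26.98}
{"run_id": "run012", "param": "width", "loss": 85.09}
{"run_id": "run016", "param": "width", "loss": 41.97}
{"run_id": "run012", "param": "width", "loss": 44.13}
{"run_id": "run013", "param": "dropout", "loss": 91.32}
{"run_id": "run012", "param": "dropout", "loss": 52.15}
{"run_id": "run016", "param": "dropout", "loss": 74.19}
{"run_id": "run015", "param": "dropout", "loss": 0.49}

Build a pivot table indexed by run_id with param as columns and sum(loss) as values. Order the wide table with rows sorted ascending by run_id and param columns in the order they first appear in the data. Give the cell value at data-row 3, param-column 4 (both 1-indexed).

With rows sorted ascending by run_id, row 3 is run_id=run014. param columns in first-appearance order: dropout, width, depth, bs; column 4 is bs.
Long rows with run_id=run014, param=bs: 8.82 + 58.73 + 99.94 = 167.49.

167.49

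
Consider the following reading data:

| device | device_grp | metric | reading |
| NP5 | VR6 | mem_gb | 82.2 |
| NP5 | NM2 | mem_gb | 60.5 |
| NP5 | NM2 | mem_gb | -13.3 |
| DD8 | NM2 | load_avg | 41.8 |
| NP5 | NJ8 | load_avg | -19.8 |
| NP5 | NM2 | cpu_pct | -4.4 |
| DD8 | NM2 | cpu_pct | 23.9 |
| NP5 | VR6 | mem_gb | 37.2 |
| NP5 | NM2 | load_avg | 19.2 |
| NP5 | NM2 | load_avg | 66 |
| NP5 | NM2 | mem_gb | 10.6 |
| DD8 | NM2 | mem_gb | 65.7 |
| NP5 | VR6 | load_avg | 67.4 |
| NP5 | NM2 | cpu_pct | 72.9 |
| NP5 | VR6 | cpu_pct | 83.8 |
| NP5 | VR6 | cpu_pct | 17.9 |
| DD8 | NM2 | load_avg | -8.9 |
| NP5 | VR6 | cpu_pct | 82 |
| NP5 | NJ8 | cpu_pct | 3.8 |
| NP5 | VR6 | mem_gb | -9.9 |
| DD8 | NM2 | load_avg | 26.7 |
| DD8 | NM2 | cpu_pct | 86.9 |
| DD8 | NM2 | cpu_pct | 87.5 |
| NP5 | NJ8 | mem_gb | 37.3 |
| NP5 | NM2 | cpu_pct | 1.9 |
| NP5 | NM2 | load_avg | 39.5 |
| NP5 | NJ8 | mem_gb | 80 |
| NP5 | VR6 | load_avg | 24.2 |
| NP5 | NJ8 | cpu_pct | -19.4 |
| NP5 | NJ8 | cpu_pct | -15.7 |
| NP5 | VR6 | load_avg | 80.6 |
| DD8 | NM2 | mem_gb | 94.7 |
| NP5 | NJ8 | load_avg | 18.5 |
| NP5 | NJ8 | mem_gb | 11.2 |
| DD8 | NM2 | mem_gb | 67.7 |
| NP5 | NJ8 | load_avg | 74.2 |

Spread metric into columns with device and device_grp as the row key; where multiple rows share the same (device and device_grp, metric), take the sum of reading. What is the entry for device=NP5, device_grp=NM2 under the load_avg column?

124.7

Rows with device=NP5, device_grp=NM2 and metric=load_avg: reading values are 19.2, 66, 39.5.
19.2 + 66 + 39.5 = 124.7.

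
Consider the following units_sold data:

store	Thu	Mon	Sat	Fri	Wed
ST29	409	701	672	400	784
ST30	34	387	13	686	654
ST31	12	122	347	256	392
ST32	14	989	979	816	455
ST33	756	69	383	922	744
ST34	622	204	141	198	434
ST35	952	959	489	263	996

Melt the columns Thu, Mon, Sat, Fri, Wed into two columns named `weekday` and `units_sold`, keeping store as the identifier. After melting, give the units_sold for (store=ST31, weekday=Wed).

Unpivoting turns each (store, wide-column) pair into one long row.
The wide cell at row ST31, column Wed holds 392, so the long row (ST31, Wed) has units_sold=392.

392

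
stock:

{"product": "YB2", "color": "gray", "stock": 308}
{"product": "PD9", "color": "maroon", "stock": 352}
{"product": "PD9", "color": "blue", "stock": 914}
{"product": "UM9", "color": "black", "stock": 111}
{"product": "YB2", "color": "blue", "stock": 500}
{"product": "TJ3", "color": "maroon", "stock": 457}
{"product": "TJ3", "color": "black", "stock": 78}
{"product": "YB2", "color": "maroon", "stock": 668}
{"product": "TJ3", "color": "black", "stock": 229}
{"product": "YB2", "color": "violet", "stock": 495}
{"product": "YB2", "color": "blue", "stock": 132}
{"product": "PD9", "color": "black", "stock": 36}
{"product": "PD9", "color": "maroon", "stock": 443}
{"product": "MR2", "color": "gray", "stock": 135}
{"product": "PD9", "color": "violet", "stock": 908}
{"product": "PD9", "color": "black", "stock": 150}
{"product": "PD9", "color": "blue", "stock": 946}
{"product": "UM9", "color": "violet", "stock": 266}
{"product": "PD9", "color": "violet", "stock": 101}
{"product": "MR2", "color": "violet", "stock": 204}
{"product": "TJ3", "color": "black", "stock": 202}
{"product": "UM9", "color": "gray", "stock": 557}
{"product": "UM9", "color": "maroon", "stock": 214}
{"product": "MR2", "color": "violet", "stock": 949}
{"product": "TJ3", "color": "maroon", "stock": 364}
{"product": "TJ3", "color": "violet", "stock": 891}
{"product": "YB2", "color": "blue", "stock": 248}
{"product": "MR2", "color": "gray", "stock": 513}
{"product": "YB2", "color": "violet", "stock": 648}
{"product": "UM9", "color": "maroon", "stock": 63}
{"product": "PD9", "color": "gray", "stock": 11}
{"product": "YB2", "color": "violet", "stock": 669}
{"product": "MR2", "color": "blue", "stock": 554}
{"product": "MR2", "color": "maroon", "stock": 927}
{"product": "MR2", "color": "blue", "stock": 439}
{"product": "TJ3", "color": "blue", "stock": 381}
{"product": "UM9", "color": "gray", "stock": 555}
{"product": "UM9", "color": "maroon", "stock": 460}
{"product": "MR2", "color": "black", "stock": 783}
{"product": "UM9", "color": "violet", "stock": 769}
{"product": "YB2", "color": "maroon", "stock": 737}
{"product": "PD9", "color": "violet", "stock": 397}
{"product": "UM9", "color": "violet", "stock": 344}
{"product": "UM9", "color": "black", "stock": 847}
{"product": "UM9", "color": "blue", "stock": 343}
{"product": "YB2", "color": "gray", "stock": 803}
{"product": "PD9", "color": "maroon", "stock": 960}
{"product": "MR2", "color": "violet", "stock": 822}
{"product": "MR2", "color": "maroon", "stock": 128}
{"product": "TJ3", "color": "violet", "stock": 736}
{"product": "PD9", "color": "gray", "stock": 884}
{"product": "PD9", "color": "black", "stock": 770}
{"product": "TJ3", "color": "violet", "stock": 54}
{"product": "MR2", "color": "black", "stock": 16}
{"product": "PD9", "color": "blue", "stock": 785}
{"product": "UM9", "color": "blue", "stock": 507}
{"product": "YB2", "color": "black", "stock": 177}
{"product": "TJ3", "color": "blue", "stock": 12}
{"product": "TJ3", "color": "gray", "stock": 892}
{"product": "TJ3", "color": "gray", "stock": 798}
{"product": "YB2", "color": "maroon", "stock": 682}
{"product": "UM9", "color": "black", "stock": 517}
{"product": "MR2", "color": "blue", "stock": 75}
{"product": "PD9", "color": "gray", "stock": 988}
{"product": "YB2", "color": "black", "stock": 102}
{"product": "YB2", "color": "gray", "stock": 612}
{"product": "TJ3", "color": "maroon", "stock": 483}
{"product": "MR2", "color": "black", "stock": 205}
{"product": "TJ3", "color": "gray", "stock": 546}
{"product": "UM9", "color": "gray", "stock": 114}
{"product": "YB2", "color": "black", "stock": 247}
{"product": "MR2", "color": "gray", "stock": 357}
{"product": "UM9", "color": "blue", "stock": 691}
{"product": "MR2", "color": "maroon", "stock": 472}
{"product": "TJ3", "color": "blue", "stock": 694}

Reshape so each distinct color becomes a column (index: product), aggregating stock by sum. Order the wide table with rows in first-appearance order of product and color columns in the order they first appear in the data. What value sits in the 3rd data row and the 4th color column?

With rows in first-appearance order of product, row 3 is product=UM9. color columns in first-appearance order: gray, maroon, blue, black, violet; column 4 is black.
Long rows with product=UM9, color=black: 111 + 847 + 517 = 1475.

1475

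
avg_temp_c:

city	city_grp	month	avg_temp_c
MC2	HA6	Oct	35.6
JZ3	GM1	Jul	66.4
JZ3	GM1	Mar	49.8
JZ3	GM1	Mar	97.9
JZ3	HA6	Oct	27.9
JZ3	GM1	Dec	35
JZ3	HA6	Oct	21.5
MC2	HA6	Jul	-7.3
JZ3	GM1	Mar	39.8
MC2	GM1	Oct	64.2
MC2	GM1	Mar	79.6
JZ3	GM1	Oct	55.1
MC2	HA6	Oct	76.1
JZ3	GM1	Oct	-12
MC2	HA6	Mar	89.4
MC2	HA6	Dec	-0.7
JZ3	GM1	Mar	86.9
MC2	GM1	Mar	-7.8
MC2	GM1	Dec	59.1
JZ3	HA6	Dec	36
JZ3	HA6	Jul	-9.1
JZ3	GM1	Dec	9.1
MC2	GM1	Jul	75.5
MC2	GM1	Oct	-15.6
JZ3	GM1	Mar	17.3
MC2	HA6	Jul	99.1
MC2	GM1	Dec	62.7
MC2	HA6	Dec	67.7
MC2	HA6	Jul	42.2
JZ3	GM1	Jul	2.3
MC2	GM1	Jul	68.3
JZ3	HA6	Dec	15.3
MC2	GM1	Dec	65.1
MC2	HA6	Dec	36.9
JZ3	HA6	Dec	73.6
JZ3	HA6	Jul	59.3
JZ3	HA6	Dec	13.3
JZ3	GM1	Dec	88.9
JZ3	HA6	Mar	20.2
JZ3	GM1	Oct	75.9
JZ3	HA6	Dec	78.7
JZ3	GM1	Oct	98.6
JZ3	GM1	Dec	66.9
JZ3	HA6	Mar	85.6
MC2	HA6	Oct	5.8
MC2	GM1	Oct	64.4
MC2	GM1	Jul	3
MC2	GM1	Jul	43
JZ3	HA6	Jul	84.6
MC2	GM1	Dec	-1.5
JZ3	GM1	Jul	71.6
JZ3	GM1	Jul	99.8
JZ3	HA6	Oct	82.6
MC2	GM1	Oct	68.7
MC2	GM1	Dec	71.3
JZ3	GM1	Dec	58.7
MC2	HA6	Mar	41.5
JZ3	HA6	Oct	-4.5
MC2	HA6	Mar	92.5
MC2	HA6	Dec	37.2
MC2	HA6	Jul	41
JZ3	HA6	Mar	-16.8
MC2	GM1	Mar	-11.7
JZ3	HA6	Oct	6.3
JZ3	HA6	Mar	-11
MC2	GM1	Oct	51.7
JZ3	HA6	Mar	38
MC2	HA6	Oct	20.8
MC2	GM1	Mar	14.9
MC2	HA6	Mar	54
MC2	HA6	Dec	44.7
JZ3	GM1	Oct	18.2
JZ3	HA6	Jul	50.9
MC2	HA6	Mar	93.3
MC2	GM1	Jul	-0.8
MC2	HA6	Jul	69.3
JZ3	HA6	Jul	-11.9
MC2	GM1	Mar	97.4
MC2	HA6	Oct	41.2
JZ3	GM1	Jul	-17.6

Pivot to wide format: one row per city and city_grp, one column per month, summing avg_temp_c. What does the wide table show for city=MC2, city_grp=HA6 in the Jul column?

Rows with city=MC2, city_grp=HA6 and month=Jul: avg_temp_c values are -7.3, 99.1, 42.2, 41, 69.3.
-7.3 + 99.1 + 42.2 + 41 + 69.3 = 244.3.

244.3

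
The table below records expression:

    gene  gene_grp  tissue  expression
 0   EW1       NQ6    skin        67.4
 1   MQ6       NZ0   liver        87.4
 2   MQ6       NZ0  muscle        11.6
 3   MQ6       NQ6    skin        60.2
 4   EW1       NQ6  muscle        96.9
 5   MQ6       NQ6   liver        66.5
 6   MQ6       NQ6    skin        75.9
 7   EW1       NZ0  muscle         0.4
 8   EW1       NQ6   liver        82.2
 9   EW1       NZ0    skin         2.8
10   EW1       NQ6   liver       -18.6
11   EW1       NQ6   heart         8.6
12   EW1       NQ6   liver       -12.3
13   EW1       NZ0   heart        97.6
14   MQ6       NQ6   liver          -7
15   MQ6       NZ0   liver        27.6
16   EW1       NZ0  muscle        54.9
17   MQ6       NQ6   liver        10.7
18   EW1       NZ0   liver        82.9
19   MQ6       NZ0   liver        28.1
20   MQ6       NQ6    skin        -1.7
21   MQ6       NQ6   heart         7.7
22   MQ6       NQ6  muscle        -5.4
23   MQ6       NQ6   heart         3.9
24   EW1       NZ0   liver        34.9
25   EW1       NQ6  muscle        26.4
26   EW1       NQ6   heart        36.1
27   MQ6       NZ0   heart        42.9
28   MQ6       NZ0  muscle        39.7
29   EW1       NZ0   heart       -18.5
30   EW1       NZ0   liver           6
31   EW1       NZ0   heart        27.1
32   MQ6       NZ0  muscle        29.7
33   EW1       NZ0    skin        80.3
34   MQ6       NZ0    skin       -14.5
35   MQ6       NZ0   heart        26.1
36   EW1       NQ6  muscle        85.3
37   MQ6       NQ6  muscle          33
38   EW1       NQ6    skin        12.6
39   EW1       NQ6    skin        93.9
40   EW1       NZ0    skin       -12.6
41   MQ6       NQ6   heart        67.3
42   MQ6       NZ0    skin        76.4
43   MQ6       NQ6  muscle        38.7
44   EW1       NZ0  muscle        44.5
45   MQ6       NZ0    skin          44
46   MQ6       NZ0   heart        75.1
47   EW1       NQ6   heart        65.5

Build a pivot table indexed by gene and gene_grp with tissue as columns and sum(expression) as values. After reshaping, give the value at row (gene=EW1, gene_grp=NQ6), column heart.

Rows with gene=EW1, gene_grp=NQ6 and tissue=heart: expression values are 8.6, 36.1, 65.5.
8.6 + 36.1 + 65.5 = 110.2.

110.2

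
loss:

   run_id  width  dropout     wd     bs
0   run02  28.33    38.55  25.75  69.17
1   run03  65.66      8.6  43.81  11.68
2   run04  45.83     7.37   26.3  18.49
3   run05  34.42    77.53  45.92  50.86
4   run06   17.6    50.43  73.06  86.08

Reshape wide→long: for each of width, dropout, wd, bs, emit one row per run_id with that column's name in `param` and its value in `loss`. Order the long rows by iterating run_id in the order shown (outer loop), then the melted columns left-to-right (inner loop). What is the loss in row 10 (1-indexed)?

20 rows total (5 × 4). Row 10: index ⌊(10-1)/4⌋ = 2 into run_id → run04; (10-1) mod 4 = 1 into the melted columns → dropout.
So row 10 is (run04, dropout, 7.37); loss = 7.37.

7.37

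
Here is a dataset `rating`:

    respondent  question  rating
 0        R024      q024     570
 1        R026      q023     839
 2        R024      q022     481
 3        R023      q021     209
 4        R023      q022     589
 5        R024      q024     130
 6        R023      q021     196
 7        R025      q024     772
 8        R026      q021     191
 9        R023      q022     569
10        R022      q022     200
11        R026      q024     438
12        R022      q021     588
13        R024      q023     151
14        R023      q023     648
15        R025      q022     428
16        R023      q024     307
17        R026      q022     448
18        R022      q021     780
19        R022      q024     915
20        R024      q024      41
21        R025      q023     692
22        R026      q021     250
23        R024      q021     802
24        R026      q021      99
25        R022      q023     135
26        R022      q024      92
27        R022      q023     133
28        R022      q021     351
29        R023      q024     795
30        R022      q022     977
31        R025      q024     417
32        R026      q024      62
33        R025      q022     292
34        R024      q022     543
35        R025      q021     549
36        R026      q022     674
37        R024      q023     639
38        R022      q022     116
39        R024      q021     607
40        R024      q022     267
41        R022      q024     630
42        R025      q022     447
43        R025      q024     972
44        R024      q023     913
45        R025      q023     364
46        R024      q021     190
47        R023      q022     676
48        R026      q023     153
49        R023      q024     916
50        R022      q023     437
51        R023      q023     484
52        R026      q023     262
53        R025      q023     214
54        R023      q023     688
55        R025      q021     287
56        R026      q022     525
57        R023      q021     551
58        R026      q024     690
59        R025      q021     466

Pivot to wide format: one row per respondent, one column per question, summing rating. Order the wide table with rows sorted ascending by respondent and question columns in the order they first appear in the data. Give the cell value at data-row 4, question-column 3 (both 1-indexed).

1167

With rows sorted ascending by respondent, row 4 is respondent=R025. question columns in first-appearance order: q024, q023, q022, q021; column 3 is q022.
Long rows with respondent=R025, question=q022: 428 + 292 + 447 = 1167.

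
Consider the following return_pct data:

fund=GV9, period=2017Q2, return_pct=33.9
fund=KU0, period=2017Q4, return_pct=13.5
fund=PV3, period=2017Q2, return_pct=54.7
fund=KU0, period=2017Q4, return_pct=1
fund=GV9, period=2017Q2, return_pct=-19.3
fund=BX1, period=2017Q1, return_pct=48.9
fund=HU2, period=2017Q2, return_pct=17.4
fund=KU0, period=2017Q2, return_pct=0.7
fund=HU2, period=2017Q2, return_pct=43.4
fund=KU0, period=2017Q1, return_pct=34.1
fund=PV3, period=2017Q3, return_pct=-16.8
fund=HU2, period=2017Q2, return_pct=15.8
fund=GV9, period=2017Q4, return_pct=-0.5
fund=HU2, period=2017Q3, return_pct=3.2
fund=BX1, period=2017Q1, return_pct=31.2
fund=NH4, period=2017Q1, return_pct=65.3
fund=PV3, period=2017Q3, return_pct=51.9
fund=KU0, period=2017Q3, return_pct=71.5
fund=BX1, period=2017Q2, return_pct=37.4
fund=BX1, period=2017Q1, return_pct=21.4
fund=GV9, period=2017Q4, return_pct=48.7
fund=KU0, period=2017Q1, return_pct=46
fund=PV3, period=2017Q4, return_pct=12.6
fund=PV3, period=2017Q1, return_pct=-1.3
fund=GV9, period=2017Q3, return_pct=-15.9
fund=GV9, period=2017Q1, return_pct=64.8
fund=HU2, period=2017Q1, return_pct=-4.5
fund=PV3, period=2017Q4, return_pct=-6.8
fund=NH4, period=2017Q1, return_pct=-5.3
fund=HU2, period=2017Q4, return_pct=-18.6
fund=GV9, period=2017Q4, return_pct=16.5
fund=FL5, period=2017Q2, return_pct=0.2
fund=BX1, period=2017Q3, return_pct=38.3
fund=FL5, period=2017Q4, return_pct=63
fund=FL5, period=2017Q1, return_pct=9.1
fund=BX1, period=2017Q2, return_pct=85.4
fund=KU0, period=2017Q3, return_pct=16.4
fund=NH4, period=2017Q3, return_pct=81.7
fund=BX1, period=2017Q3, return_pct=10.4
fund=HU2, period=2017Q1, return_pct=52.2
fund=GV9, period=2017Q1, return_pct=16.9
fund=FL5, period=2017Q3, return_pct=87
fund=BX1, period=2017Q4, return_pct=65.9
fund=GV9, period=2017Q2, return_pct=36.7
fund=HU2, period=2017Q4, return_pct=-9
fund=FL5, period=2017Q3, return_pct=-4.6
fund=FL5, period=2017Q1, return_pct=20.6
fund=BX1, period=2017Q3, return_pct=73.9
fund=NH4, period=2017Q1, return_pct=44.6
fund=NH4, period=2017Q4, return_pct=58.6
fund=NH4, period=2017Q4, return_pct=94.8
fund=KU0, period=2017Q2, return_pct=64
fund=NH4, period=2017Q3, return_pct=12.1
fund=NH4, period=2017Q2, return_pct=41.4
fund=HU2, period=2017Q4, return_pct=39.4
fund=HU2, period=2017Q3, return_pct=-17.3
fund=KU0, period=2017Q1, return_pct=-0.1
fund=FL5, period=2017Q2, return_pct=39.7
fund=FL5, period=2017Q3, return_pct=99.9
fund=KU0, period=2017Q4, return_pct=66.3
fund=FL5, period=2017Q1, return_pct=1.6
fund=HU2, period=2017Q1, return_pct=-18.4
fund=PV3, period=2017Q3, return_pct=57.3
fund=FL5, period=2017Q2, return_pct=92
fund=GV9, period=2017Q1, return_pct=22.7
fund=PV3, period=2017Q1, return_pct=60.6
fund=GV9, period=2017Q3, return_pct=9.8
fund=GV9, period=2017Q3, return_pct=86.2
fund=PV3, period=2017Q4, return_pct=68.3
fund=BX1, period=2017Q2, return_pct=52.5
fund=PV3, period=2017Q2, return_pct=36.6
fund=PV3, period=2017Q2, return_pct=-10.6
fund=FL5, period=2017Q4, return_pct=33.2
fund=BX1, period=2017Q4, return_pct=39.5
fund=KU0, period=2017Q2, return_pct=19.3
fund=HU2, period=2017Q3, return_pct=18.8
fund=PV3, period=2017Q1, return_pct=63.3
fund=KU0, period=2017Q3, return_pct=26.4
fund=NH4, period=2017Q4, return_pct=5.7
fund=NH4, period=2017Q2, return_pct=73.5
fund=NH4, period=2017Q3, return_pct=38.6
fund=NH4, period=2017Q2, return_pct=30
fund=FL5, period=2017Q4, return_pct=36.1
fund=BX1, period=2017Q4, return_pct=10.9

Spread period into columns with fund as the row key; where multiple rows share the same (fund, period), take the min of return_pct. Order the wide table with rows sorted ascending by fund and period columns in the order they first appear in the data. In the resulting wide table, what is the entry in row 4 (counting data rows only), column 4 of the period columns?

With rows sorted ascending by fund, row 4 is fund=HU2. period columns in first-appearance order: 2017Q2, 2017Q4, 2017Q1, 2017Q3; column 4 is 2017Q3.
Long rows with fund=HU2, period=2017Q3: min(3.2, -17.3, 18.8) = -17.3.

-17.3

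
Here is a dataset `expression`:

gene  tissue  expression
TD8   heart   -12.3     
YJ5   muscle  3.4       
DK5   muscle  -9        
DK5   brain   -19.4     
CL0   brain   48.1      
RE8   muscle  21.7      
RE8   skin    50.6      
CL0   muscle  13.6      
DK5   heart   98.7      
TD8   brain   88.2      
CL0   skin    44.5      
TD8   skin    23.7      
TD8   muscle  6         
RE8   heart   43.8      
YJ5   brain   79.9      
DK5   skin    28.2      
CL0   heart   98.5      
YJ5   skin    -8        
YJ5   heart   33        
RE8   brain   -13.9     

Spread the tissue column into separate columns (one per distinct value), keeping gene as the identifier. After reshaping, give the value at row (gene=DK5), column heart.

Wide layout: rows indexed by gene, columns are the 4 distinct tissue values (heart, muscle, brain, skin).
Cell (gene=DK5, tissue=heart) draws from the long row where gene=DK5 and tissue=heart, which has expression=98.7.

98.7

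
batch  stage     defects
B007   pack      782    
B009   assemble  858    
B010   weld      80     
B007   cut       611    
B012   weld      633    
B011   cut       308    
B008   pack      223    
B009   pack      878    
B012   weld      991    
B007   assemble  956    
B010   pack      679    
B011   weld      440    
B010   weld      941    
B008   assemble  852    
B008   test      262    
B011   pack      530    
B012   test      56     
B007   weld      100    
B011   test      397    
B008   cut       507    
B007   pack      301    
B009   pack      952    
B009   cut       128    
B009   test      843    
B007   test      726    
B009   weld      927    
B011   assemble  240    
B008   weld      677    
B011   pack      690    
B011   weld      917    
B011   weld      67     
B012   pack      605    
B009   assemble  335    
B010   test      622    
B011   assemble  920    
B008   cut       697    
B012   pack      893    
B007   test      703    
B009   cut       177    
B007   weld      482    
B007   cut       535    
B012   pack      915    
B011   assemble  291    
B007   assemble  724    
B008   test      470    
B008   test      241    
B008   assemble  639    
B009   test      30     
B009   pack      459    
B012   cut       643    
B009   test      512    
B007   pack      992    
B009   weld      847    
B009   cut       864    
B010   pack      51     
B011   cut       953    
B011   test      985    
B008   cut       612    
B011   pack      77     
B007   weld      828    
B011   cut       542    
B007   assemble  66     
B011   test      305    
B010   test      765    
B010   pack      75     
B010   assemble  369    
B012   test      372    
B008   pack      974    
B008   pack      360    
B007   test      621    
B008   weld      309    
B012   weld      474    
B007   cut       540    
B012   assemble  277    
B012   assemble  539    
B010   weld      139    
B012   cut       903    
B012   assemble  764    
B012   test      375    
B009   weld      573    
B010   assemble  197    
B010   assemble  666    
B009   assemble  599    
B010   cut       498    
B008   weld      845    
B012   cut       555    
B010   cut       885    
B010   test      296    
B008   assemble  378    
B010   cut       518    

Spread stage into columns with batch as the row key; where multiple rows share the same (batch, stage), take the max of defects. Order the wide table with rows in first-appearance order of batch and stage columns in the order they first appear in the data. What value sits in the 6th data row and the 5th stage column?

470

With rows in first-appearance order of batch, row 6 is batch=B008. stage columns in first-appearance order: pack, assemble, weld, cut, test; column 5 is test.
Long rows with batch=B008, stage=test: max(262, 470, 241) = 470.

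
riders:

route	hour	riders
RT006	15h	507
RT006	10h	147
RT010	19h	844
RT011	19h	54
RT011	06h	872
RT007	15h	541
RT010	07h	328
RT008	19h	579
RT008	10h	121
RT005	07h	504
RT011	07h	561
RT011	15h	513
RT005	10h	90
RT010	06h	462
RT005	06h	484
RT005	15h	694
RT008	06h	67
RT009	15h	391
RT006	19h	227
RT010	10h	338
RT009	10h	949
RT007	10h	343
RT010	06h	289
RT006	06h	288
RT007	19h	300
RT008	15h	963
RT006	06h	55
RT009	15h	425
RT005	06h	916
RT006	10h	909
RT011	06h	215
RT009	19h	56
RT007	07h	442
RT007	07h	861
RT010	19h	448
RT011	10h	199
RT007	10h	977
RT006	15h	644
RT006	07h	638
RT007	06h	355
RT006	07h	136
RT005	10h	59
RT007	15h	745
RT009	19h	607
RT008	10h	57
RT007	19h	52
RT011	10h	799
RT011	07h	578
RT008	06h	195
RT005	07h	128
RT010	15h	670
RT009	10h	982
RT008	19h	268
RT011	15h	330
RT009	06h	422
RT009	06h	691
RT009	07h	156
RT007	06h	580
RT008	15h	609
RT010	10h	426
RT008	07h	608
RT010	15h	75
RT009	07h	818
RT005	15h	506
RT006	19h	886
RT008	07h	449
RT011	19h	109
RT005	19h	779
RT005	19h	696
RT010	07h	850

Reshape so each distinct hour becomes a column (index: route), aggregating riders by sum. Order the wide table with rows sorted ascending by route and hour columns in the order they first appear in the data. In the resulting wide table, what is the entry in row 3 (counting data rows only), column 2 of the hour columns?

1320

With rows sorted ascending by route, row 3 is route=RT007. hour columns in first-appearance order: 15h, 10h, 19h, 06h, 07h; column 2 is 10h.
Long rows with route=RT007, hour=10h: 343 + 977 = 1320.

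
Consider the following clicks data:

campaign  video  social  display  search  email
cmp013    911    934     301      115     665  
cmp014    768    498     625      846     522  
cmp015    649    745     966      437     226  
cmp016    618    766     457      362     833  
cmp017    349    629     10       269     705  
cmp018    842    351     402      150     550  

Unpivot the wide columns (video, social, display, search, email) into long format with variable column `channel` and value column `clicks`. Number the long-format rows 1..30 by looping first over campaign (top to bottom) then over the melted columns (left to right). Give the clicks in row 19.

30 rows total (6 × 5). Row 19: index ⌊(19-1)/5⌋ = 3 into campaign → cmp016; (19-1) mod 5 = 3 into the melted columns → search.
So row 19 is (cmp016, search, 362); clicks = 362.

362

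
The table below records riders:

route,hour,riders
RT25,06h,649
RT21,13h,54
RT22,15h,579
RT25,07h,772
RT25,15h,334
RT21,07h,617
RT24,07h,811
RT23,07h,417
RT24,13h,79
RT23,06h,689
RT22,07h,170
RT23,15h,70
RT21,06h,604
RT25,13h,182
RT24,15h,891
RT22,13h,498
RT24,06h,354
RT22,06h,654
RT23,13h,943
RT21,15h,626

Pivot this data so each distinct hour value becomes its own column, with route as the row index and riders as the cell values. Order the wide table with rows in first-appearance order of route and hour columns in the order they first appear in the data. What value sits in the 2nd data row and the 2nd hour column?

54

With rows in first-appearance order of route, row 2 is route=RT21. hour columns in first-appearance order: 06h, 13h, 15h, 07h; column 2 is 13h.
Long rows with route=RT21, hour=13h: riders = 54.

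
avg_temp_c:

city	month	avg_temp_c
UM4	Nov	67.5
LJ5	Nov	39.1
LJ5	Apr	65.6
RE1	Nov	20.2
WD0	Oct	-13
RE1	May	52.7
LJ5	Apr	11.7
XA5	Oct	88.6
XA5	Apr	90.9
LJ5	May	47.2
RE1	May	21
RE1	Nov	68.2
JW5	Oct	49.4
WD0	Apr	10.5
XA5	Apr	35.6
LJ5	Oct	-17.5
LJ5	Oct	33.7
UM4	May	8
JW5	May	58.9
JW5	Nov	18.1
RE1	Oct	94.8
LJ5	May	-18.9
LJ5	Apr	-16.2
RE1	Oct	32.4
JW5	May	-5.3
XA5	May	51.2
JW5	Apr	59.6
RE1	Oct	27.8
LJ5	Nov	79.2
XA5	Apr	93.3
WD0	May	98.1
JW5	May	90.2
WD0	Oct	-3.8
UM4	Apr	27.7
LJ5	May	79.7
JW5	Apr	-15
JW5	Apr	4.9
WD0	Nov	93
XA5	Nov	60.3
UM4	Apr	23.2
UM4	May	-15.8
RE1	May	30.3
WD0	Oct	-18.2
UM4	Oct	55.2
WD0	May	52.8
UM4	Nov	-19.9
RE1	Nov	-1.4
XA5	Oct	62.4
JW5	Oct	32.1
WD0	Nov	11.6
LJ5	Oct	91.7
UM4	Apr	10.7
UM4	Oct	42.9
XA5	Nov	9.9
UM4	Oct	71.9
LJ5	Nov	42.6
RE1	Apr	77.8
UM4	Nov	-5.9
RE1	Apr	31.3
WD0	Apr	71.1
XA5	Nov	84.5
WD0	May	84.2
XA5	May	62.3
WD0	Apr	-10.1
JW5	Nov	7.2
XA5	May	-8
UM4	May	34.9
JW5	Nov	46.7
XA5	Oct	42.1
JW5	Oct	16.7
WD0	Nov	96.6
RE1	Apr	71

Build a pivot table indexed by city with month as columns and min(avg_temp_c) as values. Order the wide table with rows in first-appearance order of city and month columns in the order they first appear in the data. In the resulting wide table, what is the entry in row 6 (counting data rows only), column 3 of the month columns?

With rows in first-appearance order of city, row 6 is city=JW5. month columns in first-appearance order: Nov, Apr, Oct, May; column 3 is Oct.
Long rows with city=JW5, month=Oct: min(49.4, 32.1, 16.7) = 16.7.

16.7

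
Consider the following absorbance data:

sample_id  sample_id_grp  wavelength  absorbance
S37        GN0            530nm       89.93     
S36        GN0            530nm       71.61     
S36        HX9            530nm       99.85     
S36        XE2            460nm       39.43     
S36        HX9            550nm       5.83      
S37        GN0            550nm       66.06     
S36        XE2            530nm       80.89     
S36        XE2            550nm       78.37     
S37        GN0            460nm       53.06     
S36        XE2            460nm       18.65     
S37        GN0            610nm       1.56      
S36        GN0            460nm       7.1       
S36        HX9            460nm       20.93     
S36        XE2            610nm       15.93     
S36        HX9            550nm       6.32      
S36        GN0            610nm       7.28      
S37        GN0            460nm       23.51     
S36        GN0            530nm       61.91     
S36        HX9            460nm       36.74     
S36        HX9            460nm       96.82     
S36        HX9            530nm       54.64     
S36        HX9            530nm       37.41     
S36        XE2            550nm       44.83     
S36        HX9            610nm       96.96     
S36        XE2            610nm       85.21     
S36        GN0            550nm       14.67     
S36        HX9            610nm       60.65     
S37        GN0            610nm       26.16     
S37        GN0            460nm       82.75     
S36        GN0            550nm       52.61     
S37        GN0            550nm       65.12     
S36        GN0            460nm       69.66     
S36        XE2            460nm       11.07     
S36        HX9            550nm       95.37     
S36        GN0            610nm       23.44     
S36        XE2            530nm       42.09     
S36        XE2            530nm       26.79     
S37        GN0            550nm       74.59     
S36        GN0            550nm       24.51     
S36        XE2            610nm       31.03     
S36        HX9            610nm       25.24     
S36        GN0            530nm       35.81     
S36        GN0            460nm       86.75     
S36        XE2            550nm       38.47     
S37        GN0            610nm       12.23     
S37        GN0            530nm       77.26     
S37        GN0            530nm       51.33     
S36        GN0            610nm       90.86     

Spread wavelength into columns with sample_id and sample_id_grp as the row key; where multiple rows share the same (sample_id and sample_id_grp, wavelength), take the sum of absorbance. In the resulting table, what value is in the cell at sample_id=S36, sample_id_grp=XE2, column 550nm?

Rows with sample_id=S36, sample_id_grp=XE2 and wavelength=550nm: absorbance values are 78.37, 44.83, 38.47.
78.37 + 44.83 + 38.47 = 161.67.

161.67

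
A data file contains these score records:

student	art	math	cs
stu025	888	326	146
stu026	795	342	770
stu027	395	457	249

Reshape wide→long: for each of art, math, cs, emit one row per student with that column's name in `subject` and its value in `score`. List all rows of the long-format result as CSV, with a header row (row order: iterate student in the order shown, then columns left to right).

Each (student, column) pair becomes one row: 3 × 3 = 9 rows.
For example, (stu025, art) → score=888.

student,subject,score
stu025,art,888
stu025,math,326
stu025,cs,146
stu026,art,795
stu026,math,342
stu026,cs,770
stu027,art,395
stu027,math,457
stu027,cs,249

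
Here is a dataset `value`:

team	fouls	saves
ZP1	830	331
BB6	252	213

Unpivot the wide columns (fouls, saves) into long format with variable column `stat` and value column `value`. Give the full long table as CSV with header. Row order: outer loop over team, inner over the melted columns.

team,stat,value
ZP1,fouls,830
ZP1,saves,331
BB6,fouls,252
BB6,saves,213

Each (team, column) pair becomes one row: 2 × 2 = 4 rows.
For example, (ZP1, fouls) → value=830.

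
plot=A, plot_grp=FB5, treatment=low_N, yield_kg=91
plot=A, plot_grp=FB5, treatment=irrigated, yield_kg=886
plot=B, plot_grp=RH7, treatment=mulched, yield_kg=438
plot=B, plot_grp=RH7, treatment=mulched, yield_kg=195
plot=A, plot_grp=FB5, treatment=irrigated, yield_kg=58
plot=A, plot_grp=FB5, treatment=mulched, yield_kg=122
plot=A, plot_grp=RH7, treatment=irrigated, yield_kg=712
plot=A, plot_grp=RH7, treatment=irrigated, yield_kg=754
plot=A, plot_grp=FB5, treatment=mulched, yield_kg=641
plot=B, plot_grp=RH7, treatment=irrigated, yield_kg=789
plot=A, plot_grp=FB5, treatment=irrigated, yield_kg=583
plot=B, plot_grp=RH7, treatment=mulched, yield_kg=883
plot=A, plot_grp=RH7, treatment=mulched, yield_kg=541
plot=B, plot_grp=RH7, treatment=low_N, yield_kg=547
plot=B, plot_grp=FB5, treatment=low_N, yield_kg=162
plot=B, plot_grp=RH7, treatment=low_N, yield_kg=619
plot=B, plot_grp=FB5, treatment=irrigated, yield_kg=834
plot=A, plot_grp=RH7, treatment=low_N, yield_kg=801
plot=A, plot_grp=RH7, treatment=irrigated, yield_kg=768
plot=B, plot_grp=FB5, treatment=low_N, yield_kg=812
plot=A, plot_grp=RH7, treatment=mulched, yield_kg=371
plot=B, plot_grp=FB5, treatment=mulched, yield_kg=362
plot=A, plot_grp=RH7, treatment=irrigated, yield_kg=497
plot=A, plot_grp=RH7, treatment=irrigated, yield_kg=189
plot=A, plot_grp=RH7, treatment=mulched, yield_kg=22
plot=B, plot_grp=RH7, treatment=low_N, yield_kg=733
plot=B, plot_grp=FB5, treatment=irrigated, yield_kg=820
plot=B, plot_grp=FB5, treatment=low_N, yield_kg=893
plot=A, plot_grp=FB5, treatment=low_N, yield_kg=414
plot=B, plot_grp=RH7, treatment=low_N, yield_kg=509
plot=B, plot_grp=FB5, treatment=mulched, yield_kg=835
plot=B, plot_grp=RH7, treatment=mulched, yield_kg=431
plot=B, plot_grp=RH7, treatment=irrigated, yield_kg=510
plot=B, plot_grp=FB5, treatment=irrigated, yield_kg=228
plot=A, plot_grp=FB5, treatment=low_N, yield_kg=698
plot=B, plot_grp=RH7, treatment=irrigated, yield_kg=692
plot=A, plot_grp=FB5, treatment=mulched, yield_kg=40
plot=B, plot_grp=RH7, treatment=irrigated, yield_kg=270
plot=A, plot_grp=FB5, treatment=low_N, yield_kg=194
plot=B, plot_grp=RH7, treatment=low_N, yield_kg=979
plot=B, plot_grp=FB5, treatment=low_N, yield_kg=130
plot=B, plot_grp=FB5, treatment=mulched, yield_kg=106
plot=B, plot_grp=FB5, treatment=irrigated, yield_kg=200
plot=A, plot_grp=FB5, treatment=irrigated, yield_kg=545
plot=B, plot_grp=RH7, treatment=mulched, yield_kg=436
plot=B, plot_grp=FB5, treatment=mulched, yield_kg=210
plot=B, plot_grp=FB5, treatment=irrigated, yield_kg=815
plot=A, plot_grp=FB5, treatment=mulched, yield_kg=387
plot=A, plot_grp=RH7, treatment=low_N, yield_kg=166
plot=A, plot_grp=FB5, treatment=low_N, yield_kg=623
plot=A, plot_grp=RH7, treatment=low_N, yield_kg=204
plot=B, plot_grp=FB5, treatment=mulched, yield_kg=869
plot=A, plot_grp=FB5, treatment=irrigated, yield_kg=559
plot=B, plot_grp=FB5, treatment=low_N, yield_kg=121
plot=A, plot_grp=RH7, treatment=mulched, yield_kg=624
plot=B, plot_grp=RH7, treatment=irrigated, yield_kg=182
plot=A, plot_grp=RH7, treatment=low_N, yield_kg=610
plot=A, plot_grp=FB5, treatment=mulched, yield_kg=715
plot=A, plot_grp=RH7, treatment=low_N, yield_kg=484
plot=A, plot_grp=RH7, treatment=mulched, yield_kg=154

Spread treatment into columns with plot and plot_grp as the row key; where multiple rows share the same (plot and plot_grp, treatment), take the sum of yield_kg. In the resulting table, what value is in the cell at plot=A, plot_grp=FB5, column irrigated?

2631

Rows with plot=A, plot_grp=FB5 and treatment=irrigated: yield_kg values are 886, 58, 583, 545, 559.
886 + 58 + 583 + 545 + 559 = 2631.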